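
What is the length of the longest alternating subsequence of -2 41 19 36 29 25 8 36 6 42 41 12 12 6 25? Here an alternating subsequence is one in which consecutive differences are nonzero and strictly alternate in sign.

Track the best alternating length ending on an up-step vs a down-step at each position: up/down = 1/1, 2/1, 2/3, 4/3, 4/5, 4/5, 2/5, 6/3, 2/7, 8/1, 8/9, 8/9, 8/9, 2/9, 10/9.
The maximum over both is 10; one such subsequence is -2, 41, 19, 36, 29, 36, 6, 42, 12, 25.

10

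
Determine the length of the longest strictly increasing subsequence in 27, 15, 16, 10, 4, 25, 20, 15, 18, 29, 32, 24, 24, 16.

Scanning left to right, the best length ending at each element is: 27→1, 15→1, 16→2, 10→1, 4→1, 25→3, 20→3, 15→2, 18→3, 29→4, 32→5, 24→4, 24→4, 16→3.
So the longest increasing subsequence has length 5, e.g. 15, 16, 25, 29, 32.

5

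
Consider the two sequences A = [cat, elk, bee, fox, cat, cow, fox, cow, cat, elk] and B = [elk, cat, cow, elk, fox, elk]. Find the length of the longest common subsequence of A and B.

Backtracking the LCS table gives one alignment: elk (A2,B1) → cat (A5,B2) → cow (A6,B3) → fox (A7,B5) → elk (A10,B6).
So the longest common subsequence has length 5.

5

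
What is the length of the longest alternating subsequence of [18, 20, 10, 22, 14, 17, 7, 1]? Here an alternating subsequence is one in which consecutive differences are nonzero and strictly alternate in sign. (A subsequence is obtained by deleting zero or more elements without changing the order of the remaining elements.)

7

A longest alternating subsequence is 18, 20, 10, 22, 14, 17, 7 (positions 1,2,3,4,5,6,7); its 6 consecutive differences strictly alternate in sign, and length 7 is optimal.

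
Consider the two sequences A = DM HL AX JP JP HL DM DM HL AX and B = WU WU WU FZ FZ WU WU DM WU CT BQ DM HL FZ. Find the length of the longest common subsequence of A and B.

A longest common subsequence is DM, DM, HL (length 3); the LCS DP confirms no longer common subsequence exists.

3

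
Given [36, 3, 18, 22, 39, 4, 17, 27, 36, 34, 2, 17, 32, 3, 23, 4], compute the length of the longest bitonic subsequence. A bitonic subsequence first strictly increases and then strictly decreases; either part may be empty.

9

One longest bitonic subsequence is 3, 18, 22, 39, 36, 34, 32, 23, 4 (positions 2,3,4,5,9,10,13,15,16): it rises to 39 then falls. Length 9 is optimal.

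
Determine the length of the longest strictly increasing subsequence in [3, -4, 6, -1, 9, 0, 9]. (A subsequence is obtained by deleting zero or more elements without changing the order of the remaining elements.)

4

Scanning left to right, the best length ending at each element is: 3→1, -4→1, 6→2, -1→2, 9→3, 0→3, 9→4.
So the longest increasing subsequence has length 4, e.g. -4, -1, 0, 9.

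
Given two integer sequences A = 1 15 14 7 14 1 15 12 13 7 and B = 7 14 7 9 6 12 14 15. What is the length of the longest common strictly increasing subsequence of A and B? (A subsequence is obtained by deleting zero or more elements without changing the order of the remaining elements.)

A longest common strictly increasing subsequence is 7, 14, 15 (length 3); it appears in order in both A and B, and no longer such subsequence exists.

3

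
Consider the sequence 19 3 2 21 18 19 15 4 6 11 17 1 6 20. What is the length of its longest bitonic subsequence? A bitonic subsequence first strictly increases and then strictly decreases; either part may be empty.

Let inc[i] be the LIS ending at i and dec[i] the longest strictly decreasing subsequence starting at i. inc = [1, 1, 1, 2, 2, 3, 2, 2, 3, 4, 5, 1, 3, 6], dec = [5, 3, 2, 5, 4, 4, 3, 2, 2, 2, 2, 1, 1, 1].
max_i inc[i]+dec[i]−1 = 6, with one witness 19, 21, 19, 15, 11, 6.

6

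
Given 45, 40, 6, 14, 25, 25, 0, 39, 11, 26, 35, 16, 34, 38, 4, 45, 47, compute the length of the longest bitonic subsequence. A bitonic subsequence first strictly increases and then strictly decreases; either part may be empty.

Let inc[i] be the LIS ending at i and dec[i] the longest strictly decreasing subsequence starting at i. inc = [1, 1, 1, 2, 3, 3, 1, 4, 2, 4, 5, 3, 5, 6, 2, 7, 8], dec = [6, 5, 2, 3, 3, 3, 1, 4, 2, 3, 3, 2, 2, 2, 1, 1, 1].
max_i inc[i]+dec[i]−1 = 8, with one witness 6, 14, 25, 26, 35, 38, 45, 47.

8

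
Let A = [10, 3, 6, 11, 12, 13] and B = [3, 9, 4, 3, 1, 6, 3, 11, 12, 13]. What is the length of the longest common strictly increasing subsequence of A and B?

A longest common strictly increasing subsequence is 3, 6, 11, 12, 13 (length 5); it appears in order in both A and B, and no longer such subsequence exists.

5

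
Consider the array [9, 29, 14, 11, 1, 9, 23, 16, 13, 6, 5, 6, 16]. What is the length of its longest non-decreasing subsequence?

4

Let dp[i] be the longest non-decreasing subsequence ending at position i. Then dp = [1, 2, 2, 2, 1, 2, 3, 3, 3, 2, 2, 3, 4].
The maximum is 4; one witness is 9, 14, 16, 16 at positions 1,3,8,13.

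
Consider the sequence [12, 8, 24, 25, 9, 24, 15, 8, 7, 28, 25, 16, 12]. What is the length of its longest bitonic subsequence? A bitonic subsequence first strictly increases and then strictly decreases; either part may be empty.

One longest bitonic subsequence is 12, 24, 25, 24, 15, 8, 7 (positions 1,3,4,6,7,8,9): it rises to 25 then falls. Length 7 is optimal.

7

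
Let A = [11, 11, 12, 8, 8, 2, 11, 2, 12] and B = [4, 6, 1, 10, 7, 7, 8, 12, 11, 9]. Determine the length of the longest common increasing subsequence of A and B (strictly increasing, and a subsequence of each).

2

For each value that appears in both, track the longest common increasing run ending there.
The best achievable length is 2; one witness is 8, 12 (A-positions 4,9, B-positions 7,8).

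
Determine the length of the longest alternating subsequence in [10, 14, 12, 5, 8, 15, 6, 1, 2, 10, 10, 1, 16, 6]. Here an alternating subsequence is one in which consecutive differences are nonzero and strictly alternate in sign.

9

Track the best alternating length ending on an up-step vs a down-step at each position: up/down = 1/1, 2/1, 2/3, 1/3, 4/3, 4/1, 4/5, 1/5, 6/5, 6/5, 6/5, 1/7, 8/1, 8/9.
The maximum over both is 9; one such subsequence is 10, 14, 5, 8, 1, 2, 1, 16, 6.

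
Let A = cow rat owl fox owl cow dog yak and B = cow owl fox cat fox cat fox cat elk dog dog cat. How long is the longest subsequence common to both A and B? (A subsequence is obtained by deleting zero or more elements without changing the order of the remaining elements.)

Backtracking the LCS table gives one alignment: cow (A1,B1) → owl (A3,B2) → fox (A4,B7) → dog (A7,B11).
So the longest common subsequence has length 4.

4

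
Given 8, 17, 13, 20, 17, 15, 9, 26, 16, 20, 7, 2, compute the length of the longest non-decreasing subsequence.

5

One longest non-decreasing subsequence is 8, 13, 15, 16, 20 (positions 1,3,6,9,10), of length 5; no longer one exists.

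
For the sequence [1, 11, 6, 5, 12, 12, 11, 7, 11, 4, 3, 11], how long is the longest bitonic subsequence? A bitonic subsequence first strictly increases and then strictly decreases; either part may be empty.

7

Let inc[i] be the LIS ending at i and dec[i] the longest strictly decreasing subsequence starting at i. inc = [1, 2, 2, 2, 3, 3, 3, 3, 4, 2, 2, 4], dec = [1, 5, 4, 3, 5, 5, 4, 3, 3, 2, 1, 1].
max_i inc[i]+dec[i]−1 = 7, with one witness 1, 11, 12, 11, 7, 4, 3.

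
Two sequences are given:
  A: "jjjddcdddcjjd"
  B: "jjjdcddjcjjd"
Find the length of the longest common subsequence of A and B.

11

Backtracking the LCS table gives one alignment: j (A1,B1) → j (A2,B2) → j (A3,B3) → d (A5,B4) → c (A6,B5) → d (A7,B6) → d (A8,B7) → c (A10,B9) → j (A11,B10) → j (A12,B11) → d (A13,B12).
So the longest common subsequence has length 11.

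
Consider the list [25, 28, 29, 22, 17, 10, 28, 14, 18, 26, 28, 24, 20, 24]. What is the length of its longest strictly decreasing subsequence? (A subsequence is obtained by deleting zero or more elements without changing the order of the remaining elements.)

5

Let dp[i] be the longest decreasing subsequence ending at position i. Then dp = [1, 1, 1, 2, 3, 4, 2, 4, 3, 3, 2, 4, 5, 4].
The maximum is 5; one witness is 29, 28, 26, 24, 20 at positions 3,7,10,12,13.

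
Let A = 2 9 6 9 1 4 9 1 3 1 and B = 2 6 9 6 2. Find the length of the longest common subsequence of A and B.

Backtracking the LCS table gives one alignment: 2 (A1,B1) → 9 (A2,B3) → 6 (A3,B4).
So the longest common subsequence has length 3.

3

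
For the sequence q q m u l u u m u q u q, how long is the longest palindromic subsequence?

Using dp[i][j] = 2 + dp[i+1][j−1] if the ends match, else max(dp[i+1][j], dp[i][j−1]):
dp[1][12] = 9. A witness is qqmuuumqq at positions 1,2,3,4,6,7,8,10,12.

9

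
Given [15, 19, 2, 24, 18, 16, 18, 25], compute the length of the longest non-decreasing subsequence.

4

Scanning left to right, the best length ending at each element is: 15→1, 19→2, 2→1, 24→3, 18→2, 16→2, 18→3, 25→4.
So the longest non-decreasing subsequence has length 4, e.g. 15, 19, 24, 25.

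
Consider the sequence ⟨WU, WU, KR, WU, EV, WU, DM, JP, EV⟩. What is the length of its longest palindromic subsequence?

5

Using dp[i][j] = 2 + dp[i+1][j−1] if the ends match, else max(dp[i+1][j], dp[i][j−1]):
dp[1][9] = 5. A witness is WU WU KR WU WU at positions 1,2,3,4,6.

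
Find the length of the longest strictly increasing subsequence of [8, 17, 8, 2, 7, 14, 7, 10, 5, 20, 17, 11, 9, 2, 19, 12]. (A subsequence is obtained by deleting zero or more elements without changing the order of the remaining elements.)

One longest increasing subsequence is 2, 7, 14, 17, 19 (positions 4,5,6,11,15), of length 5; no longer one exists.

5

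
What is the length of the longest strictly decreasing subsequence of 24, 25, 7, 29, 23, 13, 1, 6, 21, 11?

Let dp[i] be the longest decreasing subsequence ending at position i. Then dp = [1, 1, 2, 1, 2, 3, 4, 4, 3, 4].
The maximum is 4; one witness is 24, 23, 13, 1 at positions 1,5,6,7.

4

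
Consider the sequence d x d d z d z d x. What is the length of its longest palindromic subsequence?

7

Using dp[i][j] = 2 + dp[i+1][j−1] if the ends match, else max(dp[i+1][j], dp[i][j−1]):
dp[1][9] = 7. A witness is xdzdzdx at positions 2,3,5,6,7,8,9.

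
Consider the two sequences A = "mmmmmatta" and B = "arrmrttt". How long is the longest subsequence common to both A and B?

3

A longest common subsequence is mtt (length 3); the LCS DP confirms no longer common subsequence exists.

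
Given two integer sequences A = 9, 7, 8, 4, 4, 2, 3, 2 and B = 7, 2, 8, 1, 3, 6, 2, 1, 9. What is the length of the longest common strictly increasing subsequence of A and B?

A longest common strictly increasing subsequence is 7, 8 (length 2); it appears in order in both A and B, and no longer such subsequence exists.

2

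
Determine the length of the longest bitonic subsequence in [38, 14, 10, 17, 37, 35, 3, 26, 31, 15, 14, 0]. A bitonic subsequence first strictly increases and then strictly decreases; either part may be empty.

8

One longest bitonic subsequence is 14, 17, 37, 35, 31, 15, 14, 0 (positions 2,4,5,6,9,10,11,12): it rises to 37 then falls. Length 8 is optimal.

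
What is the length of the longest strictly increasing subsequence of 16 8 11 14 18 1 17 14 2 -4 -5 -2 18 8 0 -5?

5

One longest increasing subsequence is 8, 11, 14, 17, 18 (positions 2,3,4,7,13), of length 5; no longer one exists.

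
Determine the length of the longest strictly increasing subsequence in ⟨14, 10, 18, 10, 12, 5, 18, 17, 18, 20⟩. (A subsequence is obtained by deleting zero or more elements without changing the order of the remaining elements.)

5

One longest increasing subsequence is 10, 12, 17, 18, 20 (positions 2,5,8,9,10), of length 5; no longer one exists.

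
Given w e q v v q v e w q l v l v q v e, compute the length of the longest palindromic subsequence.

One longest palindromic subsequence is evqvlvlvqve (positions 2,4,6,7,11,12,13,14,15,16,17); it reads the same forward and backward, and the interval DP gives dp[1][17] = 11.

11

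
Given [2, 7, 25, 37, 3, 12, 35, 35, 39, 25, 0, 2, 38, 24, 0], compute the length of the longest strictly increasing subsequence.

5

One longest increasing subsequence is 2, 7, 25, 37, 39 (positions 1,2,3,4,9), of length 5; no longer one exists.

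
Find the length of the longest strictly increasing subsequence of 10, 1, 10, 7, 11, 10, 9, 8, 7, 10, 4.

Scanning left to right, the best length ending at each element is: 10→1, 1→1, 10→2, 7→2, 11→3, 10→3, 9→3, 8→3, 7→2, 10→4, 4→2.
So the longest increasing subsequence has length 4, e.g. 1, 7, 9, 10.

4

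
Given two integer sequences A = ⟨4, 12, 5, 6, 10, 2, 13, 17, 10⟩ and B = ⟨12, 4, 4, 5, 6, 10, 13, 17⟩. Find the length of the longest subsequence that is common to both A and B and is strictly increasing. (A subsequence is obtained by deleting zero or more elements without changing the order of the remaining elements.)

For each value that appears in both, track the longest common increasing run ending there.
The best achievable length is 6; one witness is 4, 5, 6, 10, 13, 17 (A-positions 1,3,4,5,7,8, B-positions 2,4,5,6,7,8).

6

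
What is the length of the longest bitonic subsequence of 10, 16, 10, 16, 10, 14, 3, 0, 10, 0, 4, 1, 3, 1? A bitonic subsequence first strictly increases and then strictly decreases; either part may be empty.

7

Let inc[i] be the LIS ending at i and dec[i] the longest strictly decreasing subsequence starting at i. inc = [1, 2, 1, 2, 1, 2, 1, 1, 2, 1, 2, 2, 3, 2], dec = [4, 6, 4, 6, 4, 5, 2, 1, 4, 1, 3, 1, 2, 1].
max_i inc[i]+dec[i]−1 = 7, with one witness 10, 16, 14, 10, 4, 3, 1.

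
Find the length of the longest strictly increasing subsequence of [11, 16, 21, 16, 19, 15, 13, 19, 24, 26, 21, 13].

5

Let dp[i] be the longest increasing subsequence ending at position i. Then dp = [1, 2, 3, 2, 3, 2, 2, 3, 4, 5, 4, 2].
The maximum is 5; one witness is 11, 16, 21, 24, 26 at positions 1,2,3,9,10.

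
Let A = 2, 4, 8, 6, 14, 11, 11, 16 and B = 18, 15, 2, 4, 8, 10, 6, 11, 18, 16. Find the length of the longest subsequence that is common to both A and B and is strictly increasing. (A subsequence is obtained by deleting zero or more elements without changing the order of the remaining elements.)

5

A longest common strictly increasing subsequence is 2, 4, 8, 11, 16 (length 5); it appears in order in both A and B, and no longer such subsequence exists.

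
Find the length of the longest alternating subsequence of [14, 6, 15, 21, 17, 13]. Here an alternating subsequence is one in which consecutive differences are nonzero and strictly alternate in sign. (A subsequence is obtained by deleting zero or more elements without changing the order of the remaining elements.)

4

A longest alternating subsequence is 14, 6, 21, 17 (positions 1,2,4,5); its 3 consecutive differences strictly alternate in sign, and length 4 is optimal.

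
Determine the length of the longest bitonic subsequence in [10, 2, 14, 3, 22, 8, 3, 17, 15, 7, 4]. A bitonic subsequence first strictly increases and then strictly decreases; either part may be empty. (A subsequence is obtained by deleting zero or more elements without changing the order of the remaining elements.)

7

One longest bitonic subsequence is 10, 14, 22, 17, 15, 7, 4 (positions 1,3,5,8,9,10,11): it rises to 22 then falls. Length 7 is optimal.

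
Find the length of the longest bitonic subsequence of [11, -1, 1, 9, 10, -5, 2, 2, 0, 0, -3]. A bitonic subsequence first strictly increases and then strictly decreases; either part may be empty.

One longest bitonic subsequence is -1, 1, 9, 10, 2, 0, -3 (positions 2,3,4,5,8,10,11): it rises to 10 then falls. Length 7 is optimal.

7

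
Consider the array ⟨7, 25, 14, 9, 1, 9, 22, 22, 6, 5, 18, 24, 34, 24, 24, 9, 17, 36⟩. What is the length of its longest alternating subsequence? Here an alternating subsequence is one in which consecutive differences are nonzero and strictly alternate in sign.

8

Track the best alternating length ending on an up-step vs a down-step at each position: up/down = 1/1, 2/1, 2/3, 2/3, 1/3, 4/3, 4/3, 4/3, 4/5, 4/5, 6/5, 6/3, 6/1, 6/7, 6/7, 6/7, 8/7, 8/1.
The maximum over both is 8; one such subsequence is 7, 25, 1, 9, 6, 18, 9, 17.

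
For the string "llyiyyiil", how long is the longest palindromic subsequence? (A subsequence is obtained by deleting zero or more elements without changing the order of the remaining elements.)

Using dp[i][j] = 2 + dp[i+1][j−1] if the ends match, else max(dp[i+1][j], dp[i][j−1]):
dp[1][9] = 6. A witness is liyyil at positions 1,4,5,6,8,9.

6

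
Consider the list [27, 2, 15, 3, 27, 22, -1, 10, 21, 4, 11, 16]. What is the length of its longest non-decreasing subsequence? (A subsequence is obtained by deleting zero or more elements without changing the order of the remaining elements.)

5

Scanning left to right, the best length ending at each element is: 27→1, 2→1, 15→2, 3→2, 27→3, 22→3, -1→1, 10→3, 21→4, 4→3, 11→4, 16→5.
So the longest non-decreasing subsequence has length 5, e.g. 2, 3, 10, 11, 16.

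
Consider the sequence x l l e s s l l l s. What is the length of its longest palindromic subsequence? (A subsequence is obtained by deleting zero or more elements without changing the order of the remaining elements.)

One longest palindromic subsequence is llssll (positions 2,3,5,6,8,9); it reads the same forward and backward, and the interval DP gives dp[1][10] = 6.

6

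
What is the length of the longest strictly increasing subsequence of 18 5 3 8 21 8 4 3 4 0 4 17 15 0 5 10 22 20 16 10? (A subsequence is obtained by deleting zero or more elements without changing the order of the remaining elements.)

5

Scanning left to right, the best length ending at each element is: 18→1, 5→1, 3→1, 8→2, 21→3, 8→2, 4→2, 3→1, 4→2, 0→1, 4→2, 17→3, 15→3, 0→1, 5→3, 10→4, 22→5, 20→5, 16→5, 10→4.
So the longest increasing subsequence has length 5, e.g. 3, 4, 5, 10, 22.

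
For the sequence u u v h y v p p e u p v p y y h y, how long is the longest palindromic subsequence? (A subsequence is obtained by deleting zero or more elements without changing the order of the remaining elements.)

9

One longest palindromic subsequence is hyppuppyh (positions 4,5,7,8,10,11,13,15,16); it reads the same forward and backward, and the interval DP gives dp[1][17] = 9.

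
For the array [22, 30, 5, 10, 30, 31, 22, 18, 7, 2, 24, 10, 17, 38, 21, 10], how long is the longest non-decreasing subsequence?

Scanning left to right, the best length ending at each element is: 22→1, 30→2, 5→1, 10→2, 30→3, 31→4, 22→3, 18→3, 7→2, 2→1, 24→4, 10→3, 17→4, 38→5, 21→5, 10→4.
So the longest non-decreasing subsequence has length 5, e.g. 22, 30, 30, 31, 38.

5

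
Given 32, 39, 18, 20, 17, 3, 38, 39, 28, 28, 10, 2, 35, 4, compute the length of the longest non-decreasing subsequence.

5

Let dp[i] be the longest non-decreasing subsequence ending at position i. Then dp = [1, 2, 1, 2, 1, 1, 3, 4, 3, 4, 2, 1, 5, 2].
The maximum is 5; one witness is 18, 20, 28, 28, 35 at positions 3,4,9,10,13.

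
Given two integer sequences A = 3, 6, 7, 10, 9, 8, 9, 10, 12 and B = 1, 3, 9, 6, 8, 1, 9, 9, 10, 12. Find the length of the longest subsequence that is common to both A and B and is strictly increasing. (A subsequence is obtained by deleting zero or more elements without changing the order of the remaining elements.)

6

For each value that appears in both, track the longest common increasing run ending there.
The best achievable length is 6; one witness is 3, 6, 8, 9, 10, 12 (A-positions 1,2,6,7,8,9, B-positions 2,4,5,7,9,10).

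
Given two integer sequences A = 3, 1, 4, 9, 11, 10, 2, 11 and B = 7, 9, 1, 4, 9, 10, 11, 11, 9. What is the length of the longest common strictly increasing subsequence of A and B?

5

For each value that appears in both, track the longest common increasing run ending there.
The best achievable length is 5; one witness is 1, 4, 9, 10, 11 (A-positions 2,3,4,6,8, B-positions 3,4,5,6,7).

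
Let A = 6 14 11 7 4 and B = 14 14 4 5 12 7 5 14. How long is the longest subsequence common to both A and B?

A longest common subsequence is 14, 7 (length 2); the LCS DP confirms no longer common subsequence exists.

2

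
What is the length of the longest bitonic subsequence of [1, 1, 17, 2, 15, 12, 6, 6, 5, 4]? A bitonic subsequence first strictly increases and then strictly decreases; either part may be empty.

7

Let inc[i] be the LIS ending at i and dec[i] the longest strictly decreasing subsequence starting at i. inc = [1, 1, 2, 2, 3, 3, 3, 3, 3, 3], dec = [1, 1, 6, 1, 5, 4, 3, 3, 2, 1].
max_i inc[i]+dec[i]−1 = 7, with one witness 1, 17, 15, 12, 6, 5, 4.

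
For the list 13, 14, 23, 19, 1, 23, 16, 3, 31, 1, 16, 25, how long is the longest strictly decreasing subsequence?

One longest decreasing subsequence is 23, 19, 16, 3, 1 (positions 3,4,7,8,10), of length 5; no longer one exists.

5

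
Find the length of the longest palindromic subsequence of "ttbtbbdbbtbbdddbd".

Using dp[i][j] = 2 + dp[i+1][j−1] if the ends match, else max(dp[i+1][j], dp[i][j−1]):
dp[1][17] = 9. A witness is bdbbtbbdb at positions 6,7,8,9,10,11,12,15,16.

9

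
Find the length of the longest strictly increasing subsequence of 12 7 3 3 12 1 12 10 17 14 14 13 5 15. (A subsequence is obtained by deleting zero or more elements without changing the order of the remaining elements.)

One longest increasing subsequence is 7, 12, 14, 15 (positions 2,5,10,14), of length 4; no longer one exists.

4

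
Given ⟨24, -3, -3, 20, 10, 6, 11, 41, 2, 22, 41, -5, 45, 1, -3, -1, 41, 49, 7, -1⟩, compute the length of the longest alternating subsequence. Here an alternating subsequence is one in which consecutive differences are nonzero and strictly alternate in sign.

A longest alternating subsequence is 24, -3, 20, 10, 11, 2, 22, -5, 45, 1, 41, 7 (positions 1,2,4,5,7,9,10,12,13,14,17,19); its 11 consecutive differences strictly alternate in sign, and length 12 is optimal.

12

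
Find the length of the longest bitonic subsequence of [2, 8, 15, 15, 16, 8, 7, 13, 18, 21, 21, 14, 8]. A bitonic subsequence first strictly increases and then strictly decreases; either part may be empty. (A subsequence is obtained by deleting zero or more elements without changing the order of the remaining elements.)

8

One longest bitonic subsequence is 2, 8, 15, 16, 18, 21, 14, 8 (positions 1,2,3,5,9,10,12,13): it rises to 21 then falls. Length 8 is optimal.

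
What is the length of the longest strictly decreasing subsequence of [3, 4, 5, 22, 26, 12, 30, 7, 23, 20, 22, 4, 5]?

4

One longest decreasing subsequence is 22, 12, 7, 4 (positions 4,6,8,12), of length 4; no longer one exists.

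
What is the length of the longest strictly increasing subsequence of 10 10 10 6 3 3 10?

2

One longest increasing subsequence is 6, 10 (positions 4,7), of length 2; no longer one exists.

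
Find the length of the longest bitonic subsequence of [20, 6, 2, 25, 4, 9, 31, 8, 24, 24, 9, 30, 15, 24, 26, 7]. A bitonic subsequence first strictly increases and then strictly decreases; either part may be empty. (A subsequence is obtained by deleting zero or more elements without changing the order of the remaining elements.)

One longest bitonic subsequence is 2, 4, 8, 9, 15, 24, 26, 7 (positions 3,5,8,11,13,14,15,16): it rises to 26 then falls. Length 8 is optimal.

8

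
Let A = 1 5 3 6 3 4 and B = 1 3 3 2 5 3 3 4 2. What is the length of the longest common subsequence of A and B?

Backtracking the LCS table gives one alignment: 1 (A1,B1) → 5 (A2,B5) → 3 (A3,B6) → 3 (A5,B7) → 4 (A6,B8).
So the longest common subsequence has length 5.

5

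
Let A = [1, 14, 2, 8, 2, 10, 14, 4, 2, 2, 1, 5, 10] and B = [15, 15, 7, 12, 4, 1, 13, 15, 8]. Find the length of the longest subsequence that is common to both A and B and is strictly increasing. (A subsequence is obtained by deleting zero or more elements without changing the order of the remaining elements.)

A longest common strictly increasing subsequence is 1, 8 (length 2); it appears in order in both A and B, and no longer such subsequence exists.

2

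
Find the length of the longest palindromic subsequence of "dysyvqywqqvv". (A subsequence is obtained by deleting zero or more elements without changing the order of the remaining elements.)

Using dp[i][j] = 2 + dp[i+1][j−1] if the ends match, else max(dp[i+1][j], dp[i][j−1]):
dp[1][12] = 5. A witness is vqqqv at positions 5,6,9,10,12.

5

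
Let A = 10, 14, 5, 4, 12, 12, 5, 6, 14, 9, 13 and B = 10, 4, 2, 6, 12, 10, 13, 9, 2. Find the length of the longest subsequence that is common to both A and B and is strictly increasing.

A longest common strictly increasing subsequence is 4, 6, 13 (length 3); it appears in order in both A and B, and no longer such subsequence exists.

3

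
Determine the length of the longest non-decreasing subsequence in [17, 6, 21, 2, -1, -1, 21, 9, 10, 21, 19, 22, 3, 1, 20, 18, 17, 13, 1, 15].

6

Let dp[i] be the longest non-decreasing subsequence ending at position i. Then dp = [1, 1, 2, 1, 1, 2, 3, 3, 4, 5, 5, 6, 3, 3, 6, 5, 5, 5, 4, 6].
The maximum is 6; one witness is -1, -1, 9, 10, 21, 22 at positions 5,6,8,9,10,12.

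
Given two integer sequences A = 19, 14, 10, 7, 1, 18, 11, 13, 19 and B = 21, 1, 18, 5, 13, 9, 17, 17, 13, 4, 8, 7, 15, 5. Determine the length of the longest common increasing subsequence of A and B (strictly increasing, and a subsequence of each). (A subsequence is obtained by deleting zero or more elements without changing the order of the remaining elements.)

A longest common strictly increasing subsequence is 1, 18 (length 2); it appears in order in both A and B, and no longer such subsequence exists.

2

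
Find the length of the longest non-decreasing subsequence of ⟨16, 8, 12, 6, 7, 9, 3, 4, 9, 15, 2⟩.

Let dp[i] be the longest non-decreasing subsequence ending at position i. Then dp = [1, 1, 2, 1, 2, 3, 1, 2, 4, 5, 1].
The maximum is 5; one witness is 6, 7, 9, 9, 15 at positions 4,5,6,9,10.

5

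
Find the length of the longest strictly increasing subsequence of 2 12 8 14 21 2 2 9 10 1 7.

4

Let dp[i] be the longest increasing subsequence ending at position i. Then dp = [1, 2, 2, 3, 4, 1, 1, 3, 4, 1, 2].
The maximum is 4; one witness is 2, 12, 14, 21 at positions 1,2,4,5.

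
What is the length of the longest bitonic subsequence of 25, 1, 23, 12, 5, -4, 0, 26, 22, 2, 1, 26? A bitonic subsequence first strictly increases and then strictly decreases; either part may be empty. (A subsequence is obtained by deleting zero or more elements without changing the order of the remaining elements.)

Let inc[i] be the LIS ending at i and dec[i] the longest strictly decreasing subsequence starting at i. inc = [1, 1, 2, 2, 2, 1, 2, 3, 3, 3, 3, 4], dec = [6, 2, 5, 4, 3, 1, 1, 4, 3, 2, 1, 1].
max_i inc[i]+dec[i]−1 = 6, with one witness 25, 23, 12, 5, 2, 1.

6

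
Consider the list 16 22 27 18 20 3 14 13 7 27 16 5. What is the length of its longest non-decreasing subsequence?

4

Let dp[i] be the longest non-decreasing subsequence ending at position i. Then dp = [1, 2, 3, 2, 3, 1, 2, 2, 2, 4, 3, 2].
The maximum is 4; one witness is 16, 22, 27, 27 at positions 1,2,3,10.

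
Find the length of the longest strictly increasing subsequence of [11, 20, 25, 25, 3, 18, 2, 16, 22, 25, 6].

Let dp[i] be the longest increasing subsequence ending at position i. Then dp = [1, 2, 3, 3, 1, 2, 1, 2, 3, 4, 2].
The maximum is 4; one witness is 11, 20, 22, 25 at positions 1,2,9,10.

4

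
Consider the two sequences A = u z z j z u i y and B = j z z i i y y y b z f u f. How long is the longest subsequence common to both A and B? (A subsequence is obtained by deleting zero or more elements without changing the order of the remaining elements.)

4

A longest common subsequence is zzzu (length 4); the LCS DP confirms no longer common subsequence exists.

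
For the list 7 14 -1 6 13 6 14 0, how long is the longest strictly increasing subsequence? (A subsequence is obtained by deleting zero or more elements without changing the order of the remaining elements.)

Scanning left to right, the best length ending at each element is: 7→1, 14→2, -1→1, 6→2, 13→3, 6→2, 14→4, 0→2.
So the longest increasing subsequence has length 4, e.g. -1, 6, 13, 14.

4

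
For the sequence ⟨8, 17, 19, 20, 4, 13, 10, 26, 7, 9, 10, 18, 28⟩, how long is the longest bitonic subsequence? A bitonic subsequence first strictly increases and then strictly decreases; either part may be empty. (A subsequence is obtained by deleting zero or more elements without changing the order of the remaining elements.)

7

Let inc[i] be the LIS ending at i and dec[i] the longest strictly decreasing subsequence starting at i. inc = [1, 2, 3, 4, 1, 2, 2, 5, 2, 3, 4, 5, 6], dec = [2, 4, 4, 4, 1, 3, 2, 2, 1, 1, 1, 1, 1].
max_i inc[i]+dec[i]−1 = 7, with one witness 8, 17, 19, 20, 13, 10, 9.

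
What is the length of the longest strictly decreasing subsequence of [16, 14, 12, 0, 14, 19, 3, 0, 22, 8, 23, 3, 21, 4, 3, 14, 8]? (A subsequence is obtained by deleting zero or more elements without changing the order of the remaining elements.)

6

Scanning left to right, the best length ending at each element is: 16→1, 14→2, 12→3, 0→4, 14→2, 19→1, 3→4, 0→5, 22→1, 8→4, 23→1, 3→5, 21→2, 4→5, 3→6, 14→3, 8→4.
So the longest decreasing subsequence has length 6, e.g. 16, 14, 12, 8, 4, 3.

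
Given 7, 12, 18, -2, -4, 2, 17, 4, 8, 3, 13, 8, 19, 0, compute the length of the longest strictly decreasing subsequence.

Let dp[i] be the longest decreasing subsequence ending at position i. Then dp = [1, 1, 1, 2, 3, 2, 2, 3, 3, 4, 3, 4, 1, 5].
The maximum is 5; one witness is 18, 17, 4, 3, 0 at positions 3,7,8,10,14.

5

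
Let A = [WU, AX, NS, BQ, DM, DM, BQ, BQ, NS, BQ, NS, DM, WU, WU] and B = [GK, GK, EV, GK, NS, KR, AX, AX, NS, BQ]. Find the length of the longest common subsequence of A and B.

A longest common subsequence is AX, NS, BQ (length 3); the LCS DP confirms no longer common subsequence exists.

3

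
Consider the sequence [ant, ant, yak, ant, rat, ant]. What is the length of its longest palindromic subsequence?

5

One longest palindromic subsequence is ant ant yak ant ant (positions 1,2,3,4,6); it reads the same forward and backward, and the interval DP gives dp[1][6] = 5.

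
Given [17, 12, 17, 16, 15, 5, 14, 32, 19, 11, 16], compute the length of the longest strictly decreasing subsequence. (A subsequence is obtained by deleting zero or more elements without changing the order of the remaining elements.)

Let dp[i] be the longest decreasing subsequence ending at position i. Then dp = [1, 2, 1, 2, 3, 4, 4, 1, 2, 5, 3].
The maximum is 5; one witness is 17, 16, 15, 14, 11 at positions 1,4,5,7,10.

5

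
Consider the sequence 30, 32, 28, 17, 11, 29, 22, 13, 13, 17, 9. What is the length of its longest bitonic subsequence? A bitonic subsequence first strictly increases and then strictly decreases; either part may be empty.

Let inc[i] be the LIS ending at i and dec[i] the longest strictly decreasing subsequence starting at i. inc = [1, 2, 1, 1, 1, 2, 2, 2, 2, 3, 1], dec = [5, 5, 4, 3, 2, 4, 3, 2, 2, 2, 1].
max_i inc[i]+dec[i]−1 = 6, with one witness 30, 32, 29, 22, 17, 9.

6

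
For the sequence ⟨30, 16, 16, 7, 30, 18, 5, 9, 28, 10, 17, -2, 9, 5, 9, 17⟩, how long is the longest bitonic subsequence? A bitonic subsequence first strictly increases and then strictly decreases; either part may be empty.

Let inc[i] be the LIS ending at i and dec[i] the longest strictly decreasing subsequence starting at i. inc = [1, 1, 1, 1, 2, 2, 1, 2, 3, 3, 4, 1, 2, 2, 3, 4], dec = [5, 4, 4, 3, 5, 4, 2, 2, 4, 3, 3, 1, 2, 1, 1, 1].
max_i inc[i]+dec[i]−1 = 6, with one witness 16, 30, 28, 17, 9, 5.

6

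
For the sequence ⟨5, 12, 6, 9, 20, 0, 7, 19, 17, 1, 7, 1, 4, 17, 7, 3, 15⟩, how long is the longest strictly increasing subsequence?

One longest increasing subsequence is 0, 1, 4, 7, 15 (positions 6,10,13,15,17), of length 5; no longer one exists.

5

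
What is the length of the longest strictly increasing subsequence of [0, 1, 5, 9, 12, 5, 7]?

5

Scanning left to right, the best length ending at each element is: 0→1, 1→2, 5→3, 9→4, 12→5, 5→3, 7→4.
So the longest increasing subsequence has length 5, e.g. 0, 1, 5, 9, 12.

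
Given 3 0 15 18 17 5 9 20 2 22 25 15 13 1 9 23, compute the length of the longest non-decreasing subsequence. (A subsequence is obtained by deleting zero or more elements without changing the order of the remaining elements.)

6

Scanning left to right, the best length ending at each element is: 3→1, 0→1, 15→2, 18→3, 17→3, 5→2, 9→3, 20→4, 2→2, 22→5, 25→6, 15→4, 13→4, 1→2, 9→4, 23→6.
So the longest non-decreasing subsequence has length 6, e.g. 3, 15, 18, 20, 22, 25.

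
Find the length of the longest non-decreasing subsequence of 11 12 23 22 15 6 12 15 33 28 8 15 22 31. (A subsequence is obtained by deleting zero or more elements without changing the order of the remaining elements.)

7

Let dp[i] be the longest non-decreasing subsequence ending at position i. Then dp = [1, 2, 3, 3, 3, 1, 3, 4, 5, 5, 2, 5, 6, 7].
The maximum is 7; one witness is 11, 12, 15, 15, 15, 22, 31 at positions 1,2,5,8,12,13,14.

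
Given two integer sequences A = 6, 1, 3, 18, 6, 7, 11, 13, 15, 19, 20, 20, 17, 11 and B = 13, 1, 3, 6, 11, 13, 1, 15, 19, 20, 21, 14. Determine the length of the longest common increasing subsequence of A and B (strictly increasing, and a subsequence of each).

A longest common strictly increasing subsequence is 1, 3, 6, 11, 13, 15, 19, 20 (length 8); it appears in order in both A and B, and no longer such subsequence exists.

8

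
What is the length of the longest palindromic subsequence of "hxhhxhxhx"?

One longest palindromic subsequence is xhxhxhx (positions 2,3,5,6,7,8,9); it reads the same forward and backward, and the interval DP gives dp[1][9] = 7.

7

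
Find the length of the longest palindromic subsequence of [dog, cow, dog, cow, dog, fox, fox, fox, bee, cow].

Using dp[i][j] = 2 + dp[i+1][j−1] if the ends match, else max(dp[i+1][j], dp[i][j−1]):
dp[1][10] = 5. A witness is cow fox fox fox cow at positions 2,6,7,8,10.

5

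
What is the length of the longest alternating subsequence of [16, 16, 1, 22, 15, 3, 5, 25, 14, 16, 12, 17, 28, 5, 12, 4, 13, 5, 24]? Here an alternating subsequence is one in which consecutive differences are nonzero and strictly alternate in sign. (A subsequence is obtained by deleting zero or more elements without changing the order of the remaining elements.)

15

A longest alternating subsequence is 16, 1, 22, 15, 25, 14, 16, 12, 17, 5, 12, 4, 13, 5, 24 (positions 1,3,4,5,8,9,10,11,12,14,15,16,17,18,19); its 14 consecutive differences strictly alternate in sign, and length 15 is optimal.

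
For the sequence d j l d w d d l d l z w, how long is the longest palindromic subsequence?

One longest palindromic subsequence is dldddld (positions 1,3,4,6,7,8,9); it reads the same forward and backward, and the interval DP gives dp[1][12] = 7.

7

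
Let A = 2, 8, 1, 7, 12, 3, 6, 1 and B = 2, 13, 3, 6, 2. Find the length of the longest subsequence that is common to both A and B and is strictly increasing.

3

A longest common strictly increasing subsequence is 2, 3, 6 (length 3); it appears in order in both A and B, and no longer such subsequence exists.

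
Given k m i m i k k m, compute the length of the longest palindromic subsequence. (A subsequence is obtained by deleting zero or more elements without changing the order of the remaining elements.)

One longest palindromic subsequence is mimim (positions 2,3,4,5,8); it reads the same forward and backward, and the interval DP gives dp[1][8] = 5.

5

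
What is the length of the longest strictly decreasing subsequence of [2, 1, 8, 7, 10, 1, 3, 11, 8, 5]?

3

Scanning left to right, the best length ending at each element is: 2→1, 1→2, 8→1, 7→2, 10→1, 1→3, 3→3, 11→1, 8→2, 5→3.
So the longest decreasing subsequence has length 3, e.g. 8, 7, 1.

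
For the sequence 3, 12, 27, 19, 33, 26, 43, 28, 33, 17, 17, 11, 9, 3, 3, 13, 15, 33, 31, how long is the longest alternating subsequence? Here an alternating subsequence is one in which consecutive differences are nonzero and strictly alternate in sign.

Track the best alternating length ending on an up-step vs a down-step at each position: up/down = 1/1, 2/1, 2/1, 2/3, 4/1, 4/5, 6/1, 6/7, 8/7, 2/9, 2/9, 2/9, 2/9, 1/9, 1/9, 10/9, 10/9, 10/7, 10/11.
The maximum over both is 11; one such subsequence is 3, 27, 19, 33, 26, 43, 28, 33, 17, 33, 31.

11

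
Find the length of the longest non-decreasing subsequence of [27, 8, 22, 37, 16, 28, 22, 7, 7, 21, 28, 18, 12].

4

One longest non-decreasing subsequence is 8, 22, 28, 28 (positions 2,3,6,11), of length 4; no longer one exists.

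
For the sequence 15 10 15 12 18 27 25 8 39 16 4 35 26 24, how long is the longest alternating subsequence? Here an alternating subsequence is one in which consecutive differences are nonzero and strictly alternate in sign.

10

A longest alternating subsequence is 15, 10, 15, 12, 27, 25, 39, 16, 35, 26 (positions 1,2,3,4,6,7,9,10,12,13); its 9 consecutive differences strictly alternate in sign, and length 10 is optimal.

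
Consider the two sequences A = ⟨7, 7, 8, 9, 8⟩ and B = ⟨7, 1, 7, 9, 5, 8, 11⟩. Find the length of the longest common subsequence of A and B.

A longest common subsequence is 7, 7, 9, 8 (length 4); the LCS DP confirms no longer common subsequence exists.

4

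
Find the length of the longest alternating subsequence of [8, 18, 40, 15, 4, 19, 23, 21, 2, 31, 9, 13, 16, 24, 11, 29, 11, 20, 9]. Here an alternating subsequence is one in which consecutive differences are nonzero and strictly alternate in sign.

13

Track the best alternating length ending on an up-step vs a down-step at each position: up/down = 1/1, 2/1, 2/1, 2/3, 1/3, 4/3, 4/3, 4/5, 1/5, 6/3, 6/7, 8/7, 8/7, 8/7, 8/9, 10/7, 8/11, 12/11, 6/13.
The maximum over both is 13; one such subsequence is 8, 18, 15, 23, 21, 31, 9, 13, 11, 29, 11, 20, 9.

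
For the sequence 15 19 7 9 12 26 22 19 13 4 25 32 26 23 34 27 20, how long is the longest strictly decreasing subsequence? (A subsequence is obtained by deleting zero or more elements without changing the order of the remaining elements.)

5

Scanning left to right, the best length ending at each element is: 15→1, 19→1, 7→2, 9→2, 12→2, 26→1, 22→2, 19→3, 13→4, 4→5, 25→2, 32→1, 26→2, 23→3, 34→1, 27→2, 20→4.
So the longest decreasing subsequence has length 5, e.g. 26, 22, 19, 13, 4.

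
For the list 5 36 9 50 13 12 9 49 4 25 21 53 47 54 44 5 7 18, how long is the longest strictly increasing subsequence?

Let dp[i] be the longest increasing subsequence ending at position i. Then dp = [1, 2, 2, 3, 3, 3, 2, 4, 1, 4, 4, 5, 5, 6, 5, 2, 3, 4].
The maximum is 6; one witness is 5, 9, 13, 49, 53, 54 at positions 1,3,5,8,12,14.

6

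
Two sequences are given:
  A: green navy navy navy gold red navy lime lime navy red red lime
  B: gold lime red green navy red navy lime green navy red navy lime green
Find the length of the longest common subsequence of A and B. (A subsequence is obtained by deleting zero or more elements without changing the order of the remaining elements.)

Backtracking the LCS table gives one alignment: green (A1,B4) → navy (A4,B5) → red (A6,B6) → navy (A7,B7) → lime (A8,B8) → navy (A10,B10) → red (A11,B11) → lime (A13,B13).
So the longest common subsequence has length 8.

8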